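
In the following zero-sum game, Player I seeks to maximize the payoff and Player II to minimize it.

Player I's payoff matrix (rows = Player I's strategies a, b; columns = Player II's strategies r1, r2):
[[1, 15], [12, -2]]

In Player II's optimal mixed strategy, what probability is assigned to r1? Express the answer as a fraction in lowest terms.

17/28

Row minima are 1 and -2, so Player I's maximin is 1; column maxima are 12 and 15, so Player II's minimax is 12. These differ, so the equilibrium is in mixed strategies.
Let Player II play r1 with probability q. Player I is indifferent when q + 15(1−q) = 12q − 2(1−q), giving q = 17/28.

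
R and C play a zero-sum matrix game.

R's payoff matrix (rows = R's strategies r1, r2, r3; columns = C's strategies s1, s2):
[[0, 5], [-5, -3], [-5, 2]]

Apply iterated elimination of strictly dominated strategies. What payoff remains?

Row r3 is strictly dominated by row r1 (0>-5, 5>2); eliminate r3.
Column s2 is strictly dominated by s1 for C (0<5, -5<-3); eliminate s2.
Row r2 is strictly dominated by row r1 (0>-5); eliminate r2.
Only (r1, s1) remains, with payoff 0.

0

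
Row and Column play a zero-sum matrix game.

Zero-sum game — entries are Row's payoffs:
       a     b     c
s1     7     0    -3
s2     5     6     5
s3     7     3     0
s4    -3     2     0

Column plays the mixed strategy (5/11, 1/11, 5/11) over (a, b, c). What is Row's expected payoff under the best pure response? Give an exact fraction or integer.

s1: (7)·(5/11) + (0)·(1/11) + (-3)·(5/11) = 20/11.
s2: (5)·(5/11) + (6)·(1/11) + (5)·(5/11) = 56/11.
s3: (7)·(5/11) + (3)·(1/11) + (0)·(5/11) = 38/11.
s4: (-3)·(5/11) + (2)·(1/11) + (0)·(5/11) = -13/11.
The best pure response is s2 with expected payoff 56/11.

56/11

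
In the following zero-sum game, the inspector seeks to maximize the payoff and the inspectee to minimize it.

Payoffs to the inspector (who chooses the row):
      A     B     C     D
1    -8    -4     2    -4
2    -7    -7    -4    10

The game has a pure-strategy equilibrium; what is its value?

-7

Row minima: -8, -7 → the inspector's maximin is -7.
Column maxima: -7, -4, 2, 10 → the inspectee's minimax is -7.
They coincide at (2, A), so the value is -7.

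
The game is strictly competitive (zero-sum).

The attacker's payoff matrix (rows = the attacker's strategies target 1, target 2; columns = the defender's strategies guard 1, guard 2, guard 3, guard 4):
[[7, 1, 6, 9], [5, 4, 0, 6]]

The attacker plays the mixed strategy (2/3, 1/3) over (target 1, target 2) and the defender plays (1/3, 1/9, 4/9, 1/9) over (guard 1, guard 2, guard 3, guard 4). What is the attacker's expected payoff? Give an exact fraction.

5

Against (1/3, 1/9, 4/9, 1/9), each row's expected payoff is target 1: 55/9; target 2: 25/9.
Taking the (2/3, 1/3)-weighted average: (2/3)·(55/9) + (1/3)·(25/9) = 5.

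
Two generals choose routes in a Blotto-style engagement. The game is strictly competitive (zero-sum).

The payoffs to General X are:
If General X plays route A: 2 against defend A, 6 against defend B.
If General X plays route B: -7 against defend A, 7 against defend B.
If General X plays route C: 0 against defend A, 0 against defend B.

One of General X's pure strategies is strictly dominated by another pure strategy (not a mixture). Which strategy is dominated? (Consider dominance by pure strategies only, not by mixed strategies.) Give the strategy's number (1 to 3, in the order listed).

3

Compare route C with route A: 2 > 0, 6 > 0.
So route A strictly dominates route C for General X; route C is strictly dominated.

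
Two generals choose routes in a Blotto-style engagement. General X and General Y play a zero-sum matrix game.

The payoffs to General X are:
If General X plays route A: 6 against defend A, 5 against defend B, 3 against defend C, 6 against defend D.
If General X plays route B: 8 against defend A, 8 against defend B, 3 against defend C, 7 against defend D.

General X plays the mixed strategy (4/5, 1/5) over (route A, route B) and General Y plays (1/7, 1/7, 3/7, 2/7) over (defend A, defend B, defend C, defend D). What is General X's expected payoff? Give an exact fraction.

Against (1/7, 1/7, 3/7, 2/7), each row's expected payoff is route A: 32/7; route B: 39/7.
Taking the (4/5, 1/5)-weighted average: (4/5)·(32/7) + (1/5)·(39/7) = 167/35.

167/35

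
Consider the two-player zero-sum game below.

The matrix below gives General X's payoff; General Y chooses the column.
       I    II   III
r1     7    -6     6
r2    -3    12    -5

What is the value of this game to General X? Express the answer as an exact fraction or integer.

Column I is strictly dominated by III for General Y (it gives General X more in every row).
The remaining 2×2 game on (r1, r2) × (II, III) has no saddle point. Let General X play r1 with probability p; indifference gives −6p + 12(1−p) = 6p − 5(1−p), so p = 17/29.
Similarly General Y's optimal q on II is 11/29, and the value is -6·(11/29) + (6)·(18/29) = 42/29.

42/29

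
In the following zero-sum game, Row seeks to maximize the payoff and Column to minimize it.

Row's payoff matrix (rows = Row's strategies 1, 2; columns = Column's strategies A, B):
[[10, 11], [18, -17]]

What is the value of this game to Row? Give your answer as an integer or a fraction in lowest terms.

92/9

Row minima are 10 and -17, so Row's maximin is 10; column maxima are 18 and 11, so Column's minimax is 11. These differ, so the equilibrium is in mixed strategies.
Let Row play 1 with probability p. Column is indifferent when 10p + 18(1−p) = 11p − 17(1−p), giving p = 35/36.
Let Column play A with probability q. Row is indifferent when 10q + 11(1−q) = 18q − 17(1−q), giving q = 7/9.
The value is 10·(7/9) + (11)·(2/9) = 92/9.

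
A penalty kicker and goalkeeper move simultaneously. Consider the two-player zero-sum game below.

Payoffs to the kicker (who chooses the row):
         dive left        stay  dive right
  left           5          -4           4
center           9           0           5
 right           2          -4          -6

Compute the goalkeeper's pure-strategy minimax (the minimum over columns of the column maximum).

The worst case (largest entry) in each column is dive left: 9, stay: 0, dive right: 5.
The best (smallest) of these is 0.

0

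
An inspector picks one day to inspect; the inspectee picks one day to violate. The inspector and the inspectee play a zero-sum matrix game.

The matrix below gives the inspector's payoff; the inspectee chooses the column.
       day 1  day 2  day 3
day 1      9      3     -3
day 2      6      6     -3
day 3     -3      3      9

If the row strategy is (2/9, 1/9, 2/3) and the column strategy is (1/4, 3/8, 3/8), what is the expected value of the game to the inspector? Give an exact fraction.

79/24

Against (1/4, 3/8, 3/8), each row's expected payoff is day 1: 9/4; day 2: 21/8; day 3: 15/4.
Taking the (2/9, 1/9, 2/3)-weighted average: (2/9)·(9/4) + (1/9)·(21/8) + (2/3)·(15/4) = 79/24.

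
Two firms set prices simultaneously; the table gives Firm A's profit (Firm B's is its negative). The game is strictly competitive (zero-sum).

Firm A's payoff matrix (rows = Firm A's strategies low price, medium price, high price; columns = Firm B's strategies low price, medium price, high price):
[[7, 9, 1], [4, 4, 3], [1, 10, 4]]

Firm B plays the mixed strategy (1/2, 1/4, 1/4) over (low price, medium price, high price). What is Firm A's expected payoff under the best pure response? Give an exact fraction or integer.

low price: (7)·(1/2) + (9)·(1/4) + (1)·(1/4) = 6.
medium price: (4)·(1/2) + (4)·(1/4) + (3)·(1/4) = 15/4.
high price: (1)·(1/2) + (10)·(1/4) + (4)·(1/4) = 4.
The best pure response is low price with expected payoff 6.

6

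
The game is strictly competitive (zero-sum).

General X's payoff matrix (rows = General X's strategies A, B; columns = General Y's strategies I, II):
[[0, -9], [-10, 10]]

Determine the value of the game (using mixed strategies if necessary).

Row minima are -9 and -10, so General X's maximin is -9; column maxima are 0 and 10, so General Y's minimax is 0. These differ, so the equilibrium is in mixed strategies.
Let General X play A with probability p. General Y is indifferent when −10(1−p) = −9p + 10(1−p), giving p = 20/29.
Let General Y play I with probability q. General X is indifferent when −9(1−q) = −10q + 10(1−q), giving q = 19/29.
The value is 0·(19/29) + (-9)·(10/29) = -90/29.

-90/29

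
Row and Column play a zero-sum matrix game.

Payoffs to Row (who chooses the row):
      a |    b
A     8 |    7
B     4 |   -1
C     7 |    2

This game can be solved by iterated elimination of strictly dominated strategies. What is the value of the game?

7

Row C is strictly dominated by row A (8>7, 7>2); eliminate C.
Column a is strictly dominated by b for Column (7<8, -1<4); eliminate a.
Row B is strictly dominated by row A (7>-1); eliminate B.
Only (A, b) remains, with payoff 7.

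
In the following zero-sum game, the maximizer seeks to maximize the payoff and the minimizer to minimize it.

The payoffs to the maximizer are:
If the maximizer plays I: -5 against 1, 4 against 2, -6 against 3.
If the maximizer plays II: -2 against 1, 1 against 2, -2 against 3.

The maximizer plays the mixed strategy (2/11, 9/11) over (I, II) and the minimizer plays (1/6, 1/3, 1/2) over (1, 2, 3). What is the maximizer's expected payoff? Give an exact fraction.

Against (1/6, 1/3, 1/2), each row's expected payoff is I: -5/2; II: -1.
Taking the (2/11, 9/11)-weighted average: (2/11)·(-5/2) + (9/11)·(-1) = -14/11.

-14/11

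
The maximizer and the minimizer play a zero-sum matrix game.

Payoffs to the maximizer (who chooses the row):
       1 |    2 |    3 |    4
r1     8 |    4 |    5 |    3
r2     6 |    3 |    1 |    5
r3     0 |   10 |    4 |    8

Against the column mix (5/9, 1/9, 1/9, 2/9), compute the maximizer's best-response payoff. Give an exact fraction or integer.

r1: (8)·(5/9) + (4)·(1/9) + (5)·(1/9) + (3)·(2/9) = 55/9.
r2: (6)·(5/9) + (3)·(1/9) + (1)·(1/9) + (5)·(2/9) = 44/9.
r3: (0)·(5/9) + (10)·(1/9) + (4)·(1/9) + (8)·(2/9) = 10/3.
The best pure response is r1 with expected payoff 55/9.

55/9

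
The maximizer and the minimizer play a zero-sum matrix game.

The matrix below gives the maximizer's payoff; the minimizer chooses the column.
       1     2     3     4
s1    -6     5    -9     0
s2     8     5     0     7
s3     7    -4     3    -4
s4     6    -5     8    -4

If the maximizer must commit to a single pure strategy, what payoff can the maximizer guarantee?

The worst-case payoff for each row is s1: -9, s2: 0, s3: -4, s4: -5.
The best of these is 0.

0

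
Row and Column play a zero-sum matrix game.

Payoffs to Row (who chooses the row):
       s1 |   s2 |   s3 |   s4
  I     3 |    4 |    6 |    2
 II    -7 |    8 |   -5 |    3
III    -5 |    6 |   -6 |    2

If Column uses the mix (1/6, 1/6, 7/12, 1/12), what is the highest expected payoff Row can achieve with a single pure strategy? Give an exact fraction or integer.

29/6

I: (3)·(1/6) + (4)·(1/6) + (6)·(7/12) + (2)·(1/12) = 29/6.
II: (-7)·(1/6) + (8)·(1/6) + (-5)·(7/12) + (3)·(1/12) = -5/2.
III: (-5)·(1/6) + (6)·(1/6) + (-6)·(7/12) + (2)·(1/12) = -19/6.
The best pure response is I with expected payoff 29/6.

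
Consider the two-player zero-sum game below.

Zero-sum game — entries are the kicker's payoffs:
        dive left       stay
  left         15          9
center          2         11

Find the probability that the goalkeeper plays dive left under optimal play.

Row minima are 9 and 2, so the kicker's maximin is 9; column maxima are 15 and 11, so the goalkeeper's minimax is 11. These differ, so the equilibrium is in mixed strategies.
Let the goalkeeper play dive left with probability q. The kicker is indifferent when 15q + 9(1−q) = 2q + 11(1−q), giving q = 2/15.

2/15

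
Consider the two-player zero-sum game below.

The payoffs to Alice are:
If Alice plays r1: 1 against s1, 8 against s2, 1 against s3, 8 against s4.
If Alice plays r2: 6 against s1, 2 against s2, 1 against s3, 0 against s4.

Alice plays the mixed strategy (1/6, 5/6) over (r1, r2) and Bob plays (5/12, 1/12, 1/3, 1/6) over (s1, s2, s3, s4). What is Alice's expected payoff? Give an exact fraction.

Against (5/12, 1/12, 1/3, 1/6), each row's expected payoff is r1: 11/4; r2: 3.
Taking the (1/6, 5/6)-weighted average: (1/6)·(11/4) + (5/6)·(3) = 71/24.

71/24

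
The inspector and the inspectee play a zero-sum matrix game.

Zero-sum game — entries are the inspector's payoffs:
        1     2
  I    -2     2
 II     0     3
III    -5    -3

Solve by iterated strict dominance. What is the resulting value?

0

Column 2 is strictly dominated by 1 for the inspectee (-2<2, 0<3, -5<-3); eliminate 2.
Row I is strictly dominated by row II (0>-2); eliminate I.
Row III is strictly dominated by row II (0>-5); eliminate III.
Only (II, 1) remains, with payoff 0.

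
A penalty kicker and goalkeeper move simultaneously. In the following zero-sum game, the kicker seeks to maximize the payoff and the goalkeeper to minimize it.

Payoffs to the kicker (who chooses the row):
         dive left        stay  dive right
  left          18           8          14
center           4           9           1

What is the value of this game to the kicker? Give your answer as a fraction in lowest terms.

59/7

Column dive left is strictly dominated by dive right for the goalkeeper (it gives the kicker more in every row).
The remaining 2×2 game on (left, center) × (stay, dive right) has no saddle point. Let the kicker play left with probability p; indifference gives 8p + 9(1−p) = 14p + (1−p), so p = 4/7.
Similarly the goalkeeper's optimal q on stay is 13/14, and the value is 8·(13/14) + (14)·(1/14) = 59/7.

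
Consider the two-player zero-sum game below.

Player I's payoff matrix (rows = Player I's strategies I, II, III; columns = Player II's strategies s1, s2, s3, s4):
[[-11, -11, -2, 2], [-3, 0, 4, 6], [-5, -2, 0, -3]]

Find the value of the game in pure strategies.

-3

Row minima: -11, -3, -5 → Player I's maximin is -3.
Column maxima: -3, 0, 4, 6 → Player II's minimax is -3.
They coincide at (II, s1), so the value is -3.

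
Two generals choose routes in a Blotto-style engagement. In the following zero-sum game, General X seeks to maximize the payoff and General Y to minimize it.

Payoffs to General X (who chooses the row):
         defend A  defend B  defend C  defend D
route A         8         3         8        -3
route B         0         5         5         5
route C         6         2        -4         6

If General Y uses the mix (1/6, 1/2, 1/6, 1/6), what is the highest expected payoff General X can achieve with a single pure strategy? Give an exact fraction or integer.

25/6

route A: (8)·(1/6) + (3)·(1/2) + (8)·(1/6) + (-3)·(1/6) = 11/3.
route B: (0)·(1/6) + (5)·(1/2) + (5)·(1/6) + (5)·(1/6) = 25/6.
route C: (6)·(1/6) + (2)·(1/2) + (-4)·(1/6) + (6)·(1/6) = 7/3.
The best pure response is route B with expected payoff 25/6.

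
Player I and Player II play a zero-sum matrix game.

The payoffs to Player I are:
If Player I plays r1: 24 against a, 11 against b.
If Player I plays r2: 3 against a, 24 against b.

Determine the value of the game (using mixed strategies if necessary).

Row minima are 11 and 3, so Player I's maximin is 11; column maxima are 24 and 24, so Player II's minimax is 24. These differ, so the equilibrium is in mixed strategies.
Let Player I play r1 with probability p. Player II is indifferent when 24p + 3(1−p) = 11p + 24(1−p), giving p = 21/34.
Let Player II play a with probability q. Player I is indifferent when 24q + 11(1−q) = 3q + 24(1−q), giving q = 13/34.
The value is 24·(13/34) + (11)·(21/34) = 543/34.

543/34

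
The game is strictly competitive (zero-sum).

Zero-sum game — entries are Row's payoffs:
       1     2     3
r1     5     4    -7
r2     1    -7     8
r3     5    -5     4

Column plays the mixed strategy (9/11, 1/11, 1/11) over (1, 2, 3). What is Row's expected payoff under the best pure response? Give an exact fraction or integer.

4

r1: (5)·(9/11) + (4)·(1/11) + (-7)·(1/11) = 42/11.
r2: (1)·(9/11) + (-7)·(1/11) + (8)·(1/11) = 10/11.
r3: (5)·(9/11) + (-5)·(1/11) + (4)·(1/11) = 4.
The best pure response is r3 with expected payoff 4.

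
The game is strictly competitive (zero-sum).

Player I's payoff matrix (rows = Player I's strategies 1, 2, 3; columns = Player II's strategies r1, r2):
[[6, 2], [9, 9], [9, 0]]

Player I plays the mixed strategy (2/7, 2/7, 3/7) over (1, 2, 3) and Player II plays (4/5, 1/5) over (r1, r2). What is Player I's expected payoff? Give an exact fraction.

50/7

Against (4/5, 1/5), each row's expected payoff is 1: 26/5; 2: 9; 3: 36/5.
Taking the (2/7, 2/7, 3/7)-weighted average: (2/7)·(26/5) + (2/7)·(9) + (3/7)·(36/5) = 50/7.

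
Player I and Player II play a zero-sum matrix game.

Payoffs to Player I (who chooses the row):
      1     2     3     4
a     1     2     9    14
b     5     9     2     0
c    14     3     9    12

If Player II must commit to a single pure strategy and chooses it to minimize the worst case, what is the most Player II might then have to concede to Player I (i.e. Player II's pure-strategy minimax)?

9

The worst case (largest entry) in each column is 1: 14, 2: 9, 3: 9, 4: 14.
The best (smallest) of these is 9.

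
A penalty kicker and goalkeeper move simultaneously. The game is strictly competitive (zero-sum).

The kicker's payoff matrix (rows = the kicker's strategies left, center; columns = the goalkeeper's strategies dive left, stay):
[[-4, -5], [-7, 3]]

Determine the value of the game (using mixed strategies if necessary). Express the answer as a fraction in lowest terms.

Row minima are -5 and -7, so the kicker's maximin is -5; column maxima are -4 and 3, so the goalkeeper's minimax is -4. These differ, so the equilibrium is in mixed strategies.
Let the kicker play left with probability p. The goalkeeper is indifferent when −4p − 7(1−p) = −5p + 3(1−p), giving p = 10/11.
Let the goalkeeper play dive left with probability q. The kicker is indifferent when −4q − 5(1−q) = −7q + 3(1−q), giving q = 8/11.
The value is -4·(8/11) + (-5)·(3/11) = -47/11.

-47/11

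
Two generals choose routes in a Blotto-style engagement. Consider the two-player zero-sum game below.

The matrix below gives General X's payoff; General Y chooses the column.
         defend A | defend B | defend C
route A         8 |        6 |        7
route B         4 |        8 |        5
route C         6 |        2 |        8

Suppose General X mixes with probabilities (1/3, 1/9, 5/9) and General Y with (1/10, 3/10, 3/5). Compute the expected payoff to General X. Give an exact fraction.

Against (1/10, 3/10, 3/5), each row's expected payoff is route A: 34/5; route B: 29/5; route C: 6.
Taking the (1/3, 1/9, 5/9)-weighted average: (1/3)·(34/5) + (1/9)·(29/5) + (5/9)·(6) = 281/45.

281/45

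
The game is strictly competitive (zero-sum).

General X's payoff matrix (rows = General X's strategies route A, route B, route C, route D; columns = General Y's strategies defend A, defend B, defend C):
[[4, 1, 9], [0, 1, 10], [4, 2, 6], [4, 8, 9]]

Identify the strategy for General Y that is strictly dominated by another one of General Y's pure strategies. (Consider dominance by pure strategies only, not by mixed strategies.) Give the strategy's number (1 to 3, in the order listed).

General Y prefers columns that give General X less. Compare defend C with defend A: 4 < 9, 0 < 10, 4 < 6, 4 < 9.
So defend A strictly dominates defend C for General Y; defend C is strictly dominated.

3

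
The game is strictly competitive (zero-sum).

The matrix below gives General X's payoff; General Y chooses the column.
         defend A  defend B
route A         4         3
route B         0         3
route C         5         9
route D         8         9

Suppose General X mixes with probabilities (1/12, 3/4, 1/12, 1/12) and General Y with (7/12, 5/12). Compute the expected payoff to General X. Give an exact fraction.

359/144

Against (7/12, 5/12), each row's expected payoff is route A: 43/12; route B: 5/4; route C: 20/3; route D: 101/12.
Taking the (1/12, 3/4, 1/12, 1/12)-weighted average: (1/12)·(43/12) + (3/4)·(5/4) + (1/12)·(20/3) + (1/12)·(101/12) = 359/144.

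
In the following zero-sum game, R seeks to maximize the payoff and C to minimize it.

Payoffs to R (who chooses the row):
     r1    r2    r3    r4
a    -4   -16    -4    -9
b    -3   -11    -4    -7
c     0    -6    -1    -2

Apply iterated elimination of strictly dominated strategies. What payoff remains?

Row b is strictly dominated by row c (0>-3, -6>-11, -1>-4, -2>-7); eliminate b.
Row a is strictly dominated by row c (0>-4, -6>-16, -1>-4, -2>-9); eliminate a.
Column r4 is strictly dominated by r2 for C (-6<-2); eliminate r4.
Column r1 is strictly dominated by r2 for C (-6<0); eliminate r1.
Column r3 is strictly dominated by r2 for C (-6<-1); eliminate r3.
Only (c, r2) remains, with payoff -6.

-6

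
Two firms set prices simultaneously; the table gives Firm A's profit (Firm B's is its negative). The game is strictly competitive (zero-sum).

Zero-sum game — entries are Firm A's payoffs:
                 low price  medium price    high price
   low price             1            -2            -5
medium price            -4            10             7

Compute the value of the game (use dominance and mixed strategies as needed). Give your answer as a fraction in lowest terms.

-13/17

Column medium price is strictly dominated by high price for Firm B (it gives Firm A more in every row).
The remaining 2×2 game on (low price, medium price) × (low price, high price) has no saddle point. Let Firm A play low price with probability p; indifference gives p − 4(1−p) = −5p + 7(1−p), so p = 11/17.
Similarly Firm B's optimal q on low price is 12/17, and the value is 1·(12/17) + (-5)·(5/17) = -13/17.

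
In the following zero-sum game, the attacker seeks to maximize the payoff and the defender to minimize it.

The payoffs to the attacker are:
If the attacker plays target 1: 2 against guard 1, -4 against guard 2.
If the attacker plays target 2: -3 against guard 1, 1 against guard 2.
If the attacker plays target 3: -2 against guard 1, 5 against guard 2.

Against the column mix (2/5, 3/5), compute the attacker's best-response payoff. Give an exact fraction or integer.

11/5

target 1: (2)·(2/5) + (-4)·(3/5) = -8/5.
target 2: (-3)·(2/5) + (1)·(3/5) = -3/5.
target 3: (-2)·(2/5) + (5)·(3/5) = 11/5.
The best pure response is target 3 with expected payoff 11/5.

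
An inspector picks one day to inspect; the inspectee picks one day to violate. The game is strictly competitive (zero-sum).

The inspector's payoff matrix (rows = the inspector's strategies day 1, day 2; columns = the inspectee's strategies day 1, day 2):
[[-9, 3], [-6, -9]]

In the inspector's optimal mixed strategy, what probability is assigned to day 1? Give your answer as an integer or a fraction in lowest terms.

1/5

Row minima are -9 and -9, so the inspector's maximin is -9; column maxima are -6 and 3, so the inspectee's minimax is -6. These differ, so the equilibrium is in mixed strategies.
Let the inspector play day 1 with probability p. The inspectee is indifferent when −9p − 6(1−p) = 3p − 9(1−p), giving p = 1/5.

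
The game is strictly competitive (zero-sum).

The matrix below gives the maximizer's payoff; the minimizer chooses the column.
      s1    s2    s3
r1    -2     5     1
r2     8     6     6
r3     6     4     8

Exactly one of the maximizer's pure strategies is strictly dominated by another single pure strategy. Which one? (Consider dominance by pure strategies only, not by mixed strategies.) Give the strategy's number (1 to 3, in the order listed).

Compare r1 with r2: 8 > -2, 6 > 5, 6 > 1.
So r2 strictly dominates r1 for the maximizer; r1 is strictly dominated.

1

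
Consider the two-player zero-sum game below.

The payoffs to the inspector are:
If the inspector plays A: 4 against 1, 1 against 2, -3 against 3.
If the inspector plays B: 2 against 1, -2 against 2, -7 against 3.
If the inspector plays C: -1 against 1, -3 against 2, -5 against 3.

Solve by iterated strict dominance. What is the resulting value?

-3

Column 2 is strictly dominated by 3 for the inspectee (-3<1, -7<-2, -5<-3); eliminate 2.
Row C is strictly dominated by row A (4>-1, -3>-5); eliminate C.
Row B is strictly dominated by row A (4>2, -3>-7); eliminate B.
Column 1 is strictly dominated by 3 for the inspectee (-3<4); eliminate 1.
Only (A, 3) remains, with payoff -3.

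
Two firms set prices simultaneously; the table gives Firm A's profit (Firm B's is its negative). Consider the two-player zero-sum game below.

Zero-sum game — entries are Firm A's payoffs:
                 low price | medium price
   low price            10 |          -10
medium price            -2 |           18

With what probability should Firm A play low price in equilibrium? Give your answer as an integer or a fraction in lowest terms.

Row minima are -10 and -2, so Firm A's maximin is -2; column maxima are 10 and 18, so Firm B's minimax is 10. These differ, so the equilibrium is in mixed strategies.
Let Firm A play low price with probability p. Firm B is indifferent when 10p − 2(1−p) = −10p + 18(1−p), giving p = 1/2.

1/2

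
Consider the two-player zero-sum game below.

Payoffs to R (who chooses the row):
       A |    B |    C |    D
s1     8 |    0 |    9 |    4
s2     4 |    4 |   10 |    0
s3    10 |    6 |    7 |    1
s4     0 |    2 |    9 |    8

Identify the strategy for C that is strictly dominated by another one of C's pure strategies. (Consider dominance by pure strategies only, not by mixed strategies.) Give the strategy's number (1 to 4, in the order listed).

C prefers columns that give R less. Compare C with B: 0 < 9, 4 < 10, 6 < 7, 2 < 9.
So B strictly dominates C for C; C is strictly dominated.

3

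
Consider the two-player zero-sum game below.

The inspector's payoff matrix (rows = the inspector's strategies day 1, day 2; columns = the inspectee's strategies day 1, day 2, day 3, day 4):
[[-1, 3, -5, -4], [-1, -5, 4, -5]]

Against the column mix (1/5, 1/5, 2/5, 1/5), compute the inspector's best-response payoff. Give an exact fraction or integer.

-3/5

day 1: (-1)·(1/5) + (3)·(1/5) + (-5)·(2/5) + (-4)·(1/5) = -12/5.
day 2: (-1)·(1/5) + (-5)·(1/5) + (4)·(2/5) + (-5)·(1/5) = -3/5.
The best pure response is day 2 with expected payoff -3/5.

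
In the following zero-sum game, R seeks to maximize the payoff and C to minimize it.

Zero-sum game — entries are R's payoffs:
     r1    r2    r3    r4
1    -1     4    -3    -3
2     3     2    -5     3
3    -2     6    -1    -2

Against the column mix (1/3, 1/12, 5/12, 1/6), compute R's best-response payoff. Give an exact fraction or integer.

-5/12

1: (-1)·(1/3) + (4)·(1/12) + (-3)·(5/12) + (-3)·(1/6) = -7/4.
2: (3)·(1/3) + (2)·(1/12) + (-5)·(5/12) + (3)·(1/6) = -5/12.
3: (-2)·(1/3) + (6)·(1/12) + (-1)·(5/12) + (-2)·(1/6) = -11/12.
The best pure response is 2 with expected payoff -5/12.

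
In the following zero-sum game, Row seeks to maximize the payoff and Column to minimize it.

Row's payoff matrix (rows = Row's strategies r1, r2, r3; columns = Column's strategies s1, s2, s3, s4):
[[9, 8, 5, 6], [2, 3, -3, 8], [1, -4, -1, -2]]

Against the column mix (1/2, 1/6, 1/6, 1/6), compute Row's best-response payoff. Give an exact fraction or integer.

r1: (9)·(1/2) + (8)·(1/6) + (5)·(1/6) + (6)·(1/6) = 23/3.
r2: (2)·(1/2) + (3)·(1/6) + (-3)·(1/6) + (8)·(1/6) = 7/3.
r3: (1)·(1/2) + (-4)·(1/6) + (-1)·(1/6) + (-2)·(1/6) = -2/3.
The best pure response is r1 with expected payoff 23/3.

23/3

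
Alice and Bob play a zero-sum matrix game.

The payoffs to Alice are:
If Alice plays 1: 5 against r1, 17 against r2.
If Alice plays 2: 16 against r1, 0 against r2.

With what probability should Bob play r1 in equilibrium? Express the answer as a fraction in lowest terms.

17/28

Row minima are 5 and 0, so Alice's maximin is 5; column maxima are 16 and 17, so Bob's minimax is 16. These differ, so the equilibrium is in mixed strategies.
Let Bob play r1 with probability q. Alice is indifferent when 5q + 17(1−q) = 16q, giving q = 17/28.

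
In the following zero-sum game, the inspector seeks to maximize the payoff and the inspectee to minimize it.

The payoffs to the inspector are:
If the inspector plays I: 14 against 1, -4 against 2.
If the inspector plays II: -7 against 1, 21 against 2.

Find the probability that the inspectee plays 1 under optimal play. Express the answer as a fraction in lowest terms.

25/46

Row minima are -4 and -7, so the inspector's maximin is -4; column maxima are 14 and 21, so the inspectee's minimax is 14. These differ, so the equilibrium is in mixed strategies.
Let the inspectee play 1 with probability q. The inspector is indifferent when 14q − 4(1−q) = −7q + 21(1−q), giving q = 25/46.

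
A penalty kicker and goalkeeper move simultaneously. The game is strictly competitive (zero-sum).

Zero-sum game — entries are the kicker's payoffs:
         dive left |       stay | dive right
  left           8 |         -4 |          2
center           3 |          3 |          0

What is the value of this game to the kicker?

Column dive left is strictly dominated by dive right for the goalkeeper (it gives the kicker more in every row).
The remaining 2×2 game on (left, center) × (stay, dive right) has no saddle point. Let the kicker play left with probability p; indifference gives −4p + 3(1−p) = 2p, so p = 1/3.
Similarly the goalkeeper's optimal q on stay is 2/9, and the value is -4·(2/9) + (2)·(7/9) = 2/3.

2/3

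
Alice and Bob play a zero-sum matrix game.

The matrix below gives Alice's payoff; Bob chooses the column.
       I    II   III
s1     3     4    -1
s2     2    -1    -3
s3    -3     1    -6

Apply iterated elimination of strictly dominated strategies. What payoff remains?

-1

Row s3 is strictly dominated by row s1 (3>-3, 4>1, -1>-6); eliminate s3.
Row s2 is strictly dominated by row s1 (3>2, 4>-1, -1>-3); eliminate s2.
Column I is strictly dominated by III for Bob (-1<3); eliminate I.
Column II is strictly dominated by III for Bob (-1<4); eliminate II.
Only (s1, III) remains, with payoff -1.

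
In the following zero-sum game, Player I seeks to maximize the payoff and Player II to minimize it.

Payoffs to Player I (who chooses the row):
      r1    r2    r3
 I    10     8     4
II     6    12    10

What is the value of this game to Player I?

38/5

Column r2 is strictly dominated by r3 for Player II (it gives Player I more in every row).
The remaining 2×2 game on (I, II) × (r1, r3) has no saddle point. Let Player I play I with probability p; indifference gives 10p + 6(1−p) = 4p + 10(1−p), so p = 2/5.
Similarly Player II's optimal q on r1 is 3/5, and the value is 10·(3/5) + (4)·(2/5) = 38/5.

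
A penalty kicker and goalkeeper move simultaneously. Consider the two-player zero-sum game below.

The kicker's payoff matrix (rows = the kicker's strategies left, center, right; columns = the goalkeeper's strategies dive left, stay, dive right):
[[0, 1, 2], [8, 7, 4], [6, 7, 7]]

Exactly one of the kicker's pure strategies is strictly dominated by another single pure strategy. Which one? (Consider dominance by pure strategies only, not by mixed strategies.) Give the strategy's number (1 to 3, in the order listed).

Compare left with center: 8 > 0, 7 > 1, 4 > 2.
So center strictly dominates left for the kicker; left is strictly dominated.

1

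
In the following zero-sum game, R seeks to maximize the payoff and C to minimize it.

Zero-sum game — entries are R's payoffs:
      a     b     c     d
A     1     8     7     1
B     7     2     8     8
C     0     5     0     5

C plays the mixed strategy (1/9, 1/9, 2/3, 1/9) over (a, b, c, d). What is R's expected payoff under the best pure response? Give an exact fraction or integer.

A: (1)·(1/9) + (8)·(1/9) + (7)·(2/3) + (1)·(1/9) = 52/9.
B: (7)·(1/9) + (2)·(1/9) + (8)·(2/3) + (8)·(1/9) = 65/9.
C: (0)·(1/9) + (5)·(1/9) + (0)·(2/3) + (5)·(1/9) = 10/9.
The best pure response is B with expected payoff 65/9.

65/9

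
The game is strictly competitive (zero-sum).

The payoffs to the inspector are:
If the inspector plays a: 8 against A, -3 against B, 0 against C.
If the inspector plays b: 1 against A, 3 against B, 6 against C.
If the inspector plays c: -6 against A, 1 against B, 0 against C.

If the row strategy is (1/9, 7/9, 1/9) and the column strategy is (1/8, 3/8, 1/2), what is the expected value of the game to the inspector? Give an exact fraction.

13/4

Against (1/8, 3/8, 1/2), each row's expected payoff is a: -1/8; b: 17/4; c: -3/8.
Taking the (1/9, 7/9, 1/9)-weighted average: (1/9)·(-1/8) + (7/9)·(17/4) + (1/9)·(-3/8) = 13/4.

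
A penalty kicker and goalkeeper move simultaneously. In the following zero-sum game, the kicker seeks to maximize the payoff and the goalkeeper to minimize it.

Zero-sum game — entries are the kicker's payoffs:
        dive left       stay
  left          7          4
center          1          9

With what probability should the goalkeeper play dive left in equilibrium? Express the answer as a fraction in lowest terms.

5/11

Row minima are 4 and 1, so the kicker's maximin is 4; column maxima are 7 and 9, so the goalkeeper's minimax is 7. These differ, so the equilibrium is in mixed strategies.
Let the goalkeeper play dive left with probability q. The kicker is indifferent when 7q + 4(1−q) = q + 9(1−q), giving q = 5/11.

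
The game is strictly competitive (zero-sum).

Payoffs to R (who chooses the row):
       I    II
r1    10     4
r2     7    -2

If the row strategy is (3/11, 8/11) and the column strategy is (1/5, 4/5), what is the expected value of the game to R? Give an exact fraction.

Against (1/5, 4/5), each row's expected payoff is r1: 26/5; r2: -1/5.
Taking the (3/11, 8/11)-weighted average: (3/11)·(26/5) + (8/11)·(-1/5) = 14/11.

14/11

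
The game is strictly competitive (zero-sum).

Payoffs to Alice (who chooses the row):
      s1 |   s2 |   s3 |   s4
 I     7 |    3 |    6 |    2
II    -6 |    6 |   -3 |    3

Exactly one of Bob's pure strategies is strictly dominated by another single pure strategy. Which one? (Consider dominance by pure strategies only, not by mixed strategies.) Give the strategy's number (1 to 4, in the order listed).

2

Bob prefers columns that give Alice less. Compare s2 with s4: 2 < 3, 3 < 6.
So s4 strictly dominates s2 for Bob; s2 is strictly dominated.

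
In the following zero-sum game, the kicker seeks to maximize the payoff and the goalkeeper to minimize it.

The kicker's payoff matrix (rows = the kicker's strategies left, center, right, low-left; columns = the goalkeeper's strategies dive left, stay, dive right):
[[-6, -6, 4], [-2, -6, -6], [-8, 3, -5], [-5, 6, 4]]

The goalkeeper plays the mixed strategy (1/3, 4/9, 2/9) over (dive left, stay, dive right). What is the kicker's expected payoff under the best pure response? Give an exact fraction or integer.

left: (-6)·(1/3) + (-6)·(4/9) + (4)·(2/9) = -34/9.
center: (-2)·(1/3) + (-6)·(4/9) + (-6)·(2/9) = -14/3.
right: (-8)·(1/3) + (3)·(4/9) + (-5)·(2/9) = -22/9.
low-left: (-5)·(1/3) + (6)·(4/9) + (4)·(2/9) = 17/9.
The best pure response is low-left with expected payoff 17/9.

17/9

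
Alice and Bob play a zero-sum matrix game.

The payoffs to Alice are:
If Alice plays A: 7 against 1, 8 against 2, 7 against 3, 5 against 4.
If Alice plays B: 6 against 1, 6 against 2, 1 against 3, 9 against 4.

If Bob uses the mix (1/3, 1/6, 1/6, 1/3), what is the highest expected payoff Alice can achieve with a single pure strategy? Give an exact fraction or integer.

A: (7)·(1/3) + (8)·(1/6) + (7)·(1/6) + (5)·(1/3) = 13/2.
B: (6)·(1/3) + (6)·(1/6) + (1)·(1/6) + (9)·(1/3) = 37/6.
The best pure response is A with expected payoff 13/2.

13/2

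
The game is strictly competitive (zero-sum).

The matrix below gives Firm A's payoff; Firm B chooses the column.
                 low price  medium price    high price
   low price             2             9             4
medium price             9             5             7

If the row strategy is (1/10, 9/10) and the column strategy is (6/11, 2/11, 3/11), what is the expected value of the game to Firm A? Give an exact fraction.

Against (6/11, 2/11, 3/11), each row's expected payoff is low price: 42/11; medium price: 85/11.
Taking the (1/10, 9/10)-weighted average: (1/10)·(42/11) + (9/10)·(85/11) = 807/110.

807/110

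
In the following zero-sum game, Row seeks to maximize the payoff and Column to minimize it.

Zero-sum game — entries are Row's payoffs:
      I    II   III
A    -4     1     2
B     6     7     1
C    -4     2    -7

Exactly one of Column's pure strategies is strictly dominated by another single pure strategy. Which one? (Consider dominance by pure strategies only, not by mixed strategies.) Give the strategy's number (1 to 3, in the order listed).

Column prefers columns that give Row less. Compare II with I: -4 < 1, 6 < 7, -4 < 2.
So I strictly dominates II for Column; II is strictly dominated.

2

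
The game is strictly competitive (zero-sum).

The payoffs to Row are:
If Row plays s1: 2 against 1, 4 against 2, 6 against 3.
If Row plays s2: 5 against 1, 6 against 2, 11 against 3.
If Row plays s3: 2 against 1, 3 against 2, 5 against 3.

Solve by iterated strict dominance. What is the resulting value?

5

Row s3 is strictly dominated by row s2 (5>2, 6>3, 11>5); eliminate s3.
Row s1 is strictly dominated by row s2 (5>2, 6>4, 11>6); eliminate s1.
Column 2 is strictly dominated by 1 for Column (5<6); eliminate 2.
Column 3 is strictly dominated by 1 for Column (5<11); eliminate 3.
Only (s2, 1) remains, with payoff 5.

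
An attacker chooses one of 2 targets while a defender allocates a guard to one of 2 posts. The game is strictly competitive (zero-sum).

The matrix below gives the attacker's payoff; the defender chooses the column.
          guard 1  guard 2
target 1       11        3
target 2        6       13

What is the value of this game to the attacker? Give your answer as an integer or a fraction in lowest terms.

25/3

Row minima are 3 and 6, so the attacker's maximin is 6; column maxima are 11 and 13, so the defender's minimax is 11. These differ, so the equilibrium is in mixed strategies.
Let the attacker play target 1 with probability p. The defender is indifferent when 11p + 6(1−p) = 3p + 13(1−p), giving p = 7/15.
Let the defender play guard 1 with probability q. The attacker is indifferent when 11q + 3(1−q) = 6q + 13(1−q), giving q = 2/3.
The value is 11·(2/3) + (3)·(1/3) = 25/3.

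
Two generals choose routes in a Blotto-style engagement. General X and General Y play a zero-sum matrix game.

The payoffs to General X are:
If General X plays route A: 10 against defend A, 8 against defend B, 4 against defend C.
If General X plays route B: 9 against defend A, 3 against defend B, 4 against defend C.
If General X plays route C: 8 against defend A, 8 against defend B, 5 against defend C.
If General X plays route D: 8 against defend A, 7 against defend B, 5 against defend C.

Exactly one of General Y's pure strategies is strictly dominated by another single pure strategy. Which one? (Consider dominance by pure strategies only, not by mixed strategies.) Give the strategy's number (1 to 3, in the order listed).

1

General Y prefers columns that give General X less. Compare defend A with defend C: 4 < 10, 4 < 9, 5 < 8, 5 < 8.
So defend C strictly dominates defend A for General Y; defend A is strictly dominated.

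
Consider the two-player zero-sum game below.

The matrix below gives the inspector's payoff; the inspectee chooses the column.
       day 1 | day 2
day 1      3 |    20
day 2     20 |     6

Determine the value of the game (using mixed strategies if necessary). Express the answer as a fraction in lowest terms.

Row minima are 3 and 6, so the inspector's maximin is 6; column maxima are 20 and 20, so the inspectee's minimax is 20. These differ, so the equilibrium is in mixed strategies.
Let the inspector play day 1 with probability p. The inspectee is indifferent when 3p + 20(1−p) = 20p + 6(1−p), giving p = 14/31.
Let the inspectee play day 1 with probability q. The inspector is indifferent when 3q + 20(1−q) = 20q + 6(1−q), giving q = 14/31.
The value is 3·(14/31) + (20)·(17/31) = 382/31.

382/31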